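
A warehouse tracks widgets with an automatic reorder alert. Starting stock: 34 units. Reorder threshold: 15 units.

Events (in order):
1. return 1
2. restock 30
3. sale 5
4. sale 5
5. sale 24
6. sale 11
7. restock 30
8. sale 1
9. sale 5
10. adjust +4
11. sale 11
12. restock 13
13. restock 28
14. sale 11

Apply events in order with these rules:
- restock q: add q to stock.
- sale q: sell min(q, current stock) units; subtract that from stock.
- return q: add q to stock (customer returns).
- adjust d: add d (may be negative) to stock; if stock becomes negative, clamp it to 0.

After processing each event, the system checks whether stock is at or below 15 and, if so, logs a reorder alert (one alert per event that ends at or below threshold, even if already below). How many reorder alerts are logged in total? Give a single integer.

Answer: 0

Derivation:
Processing events:
Start: stock = 34
  Event 1 (return 1): 34 + 1 = 35
  Event 2 (restock 30): 35 + 30 = 65
  Event 3 (sale 5): sell min(5,65)=5. stock: 65 - 5 = 60. total_sold = 5
  Event 4 (sale 5): sell min(5,60)=5. stock: 60 - 5 = 55. total_sold = 10
  Event 5 (sale 24): sell min(24,55)=24. stock: 55 - 24 = 31. total_sold = 34
  Event 6 (sale 11): sell min(11,31)=11. stock: 31 - 11 = 20. total_sold = 45
  Event 7 (restock 30): 20 + 30 = 50
  Event 8 (sale 1): sell min(1,50)=1. stock: 50 - 1 = 49. total_sold = 46
  Event 9 (sale 5): sell min(5,49)=5. stock: 49 - 5 = 44. total_sold = 51
  Event 10 (adjust +4): 44 + 4 = 48
  Event 11 (sale 11): sell min(11,48)=11. stock: 48 - 11 = 37. total_sold = 62
  Event 12 (restock 13): 37 + 13 = 50
  Event 13 (restock 28): 50 + 28 = 78
  Event 14 (sale 11): sell min(11,78)=11. stock: 78 - 11 = 67. total_sold = 73
Final: stock = 67, total_sold = 73

Checking against threshold 15:
  After event 1: stock=35 > 15
  After event 2: stock=65 > 15
  After event 3: stock=60 > 15
  After event 4: stock=55 > 15
  After event 5: stock=31 > 15
  After event 6: stock=20 > 15
  After event 7: stock=50 > 15
  After event 8: stock=49 > 15
  After event 9: stock=44 > 15
  After event 10: stock=48 > 15
  After event 11: stock=37 > 15
  After event 12: stock=50 > 15
  After event 13: stock=78 > 15
  After event 14: stock=67 > 15
Alert events: []. Count = 0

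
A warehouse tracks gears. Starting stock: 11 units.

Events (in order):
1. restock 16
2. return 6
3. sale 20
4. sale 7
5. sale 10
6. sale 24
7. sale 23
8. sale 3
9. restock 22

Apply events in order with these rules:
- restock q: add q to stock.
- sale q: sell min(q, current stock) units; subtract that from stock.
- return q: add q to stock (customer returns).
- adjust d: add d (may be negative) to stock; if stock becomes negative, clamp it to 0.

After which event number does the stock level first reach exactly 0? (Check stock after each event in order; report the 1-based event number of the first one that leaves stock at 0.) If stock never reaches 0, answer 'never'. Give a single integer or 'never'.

Answer: 5

Derivation:
Processing events:
Start: stock = 11
  Event 1 (restock 16): 11 + 16 = 27
  Event 2 (return 6): 27 + 6 = 33
  Event 3 (sale 20): sell min(20,33)=20. stock: 33 - 20 = 13. total_sold = 20
  Event 4 (sale 7): sell min(7,13)=7. stock: 13 - 7 = 6. total_sold = 27
  Event 5 (sale 10): sell min(10,6)=6. stock: 6 - 6 = 0. total_sold = 33
  Event 6 (sale 24): sell min(24,0)=0. stock: 0 - 0 = 0. total_sold = 33
  Event 7 (sale 23): sell min(23,0)=0. stock: 0 - 0 = 0. total_sold = 33
  Event 8 (sale 3): sell min(3,0)=0. stock: 0 - 0 = 0. total_sold = 33
  Event 9 (restock 22): 0 + 22 = 22
Final: stock = 22, total_sold = 33

First zero at event 5.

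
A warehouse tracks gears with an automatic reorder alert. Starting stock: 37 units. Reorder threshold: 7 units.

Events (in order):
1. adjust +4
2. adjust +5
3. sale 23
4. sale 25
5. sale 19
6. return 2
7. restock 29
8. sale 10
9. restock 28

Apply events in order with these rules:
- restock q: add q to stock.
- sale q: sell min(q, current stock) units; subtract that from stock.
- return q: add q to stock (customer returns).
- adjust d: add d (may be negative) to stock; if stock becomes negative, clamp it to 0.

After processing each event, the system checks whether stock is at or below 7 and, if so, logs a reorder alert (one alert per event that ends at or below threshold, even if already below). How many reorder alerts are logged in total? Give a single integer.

Processing events:
Start: stock = 37
  Event 1 (adjust +4): 37 + 4 = 41
  Event 2 (adjust +5): 41 + 5 = 46
  Event 3 (sale 23): sell min(23,46)=23. stock: 46 - 23 = 23. total_sold = 23
  Event 4 (sale 25): sell min(25,23)=23. stock: 23 - 23 = 0. total_sold = 46
  Event 5 (sale 19): sell min(19,0)=0. stock: 0 - 0 = 0. total_sold = 46
  Event 6 (return 2): 0 + 2 = 2
  Event 7 (restock 29): 2 + 29 = 31
  Event 8 (sale 10): sell min(10,31)=10. stock: 31 - 10 = 21. total_sold = 56
  Event 9 (restock 28): 21 + 28 = 49
Final: stock = 49, total_sold = 56

Checking against threshold 7:
  After event 1: stock=41 > 7
  After event 2: stock=46 > 7
  After event 3: stock=23 > 7
  After event 4: stock=0 <= 7 -> ALERT
  After event 5: stock=0 <= 7 -> ALERT
  After event 6: stock=2 <= 7 -> ALERT
  After event 7: stock=31 > 7
  After event 8: stock=21 > 7
  After event 9: stock=49 > 7
Alert events: [4, 5, 6]. Count = 3

Answer: 3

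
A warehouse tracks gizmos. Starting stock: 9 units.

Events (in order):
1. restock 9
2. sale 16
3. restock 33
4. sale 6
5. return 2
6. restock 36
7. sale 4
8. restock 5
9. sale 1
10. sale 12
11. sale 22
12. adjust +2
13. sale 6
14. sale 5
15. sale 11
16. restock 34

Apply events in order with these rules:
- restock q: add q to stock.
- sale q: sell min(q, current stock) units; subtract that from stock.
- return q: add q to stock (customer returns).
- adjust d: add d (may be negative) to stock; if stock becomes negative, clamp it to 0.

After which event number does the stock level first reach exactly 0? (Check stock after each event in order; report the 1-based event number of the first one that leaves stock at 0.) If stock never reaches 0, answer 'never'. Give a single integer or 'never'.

Answer: never

Derivation:
Processing events:
Start: stock = 9
  Event 1 (restock 9): 9 + 9 = 18
  Event 2 (sale 16): sell min(16,18)=16. stock: 18 - 16 = 2. total_sold = 16
  Event 3 (restock 33): 2 + 33 = 35
  Event 4 (sale 6): sell min(6,35)=6. stock: 35 - 6 = 29. total_sold = 22
  Event 5 (return 2): 29 + 2 = 31
  Event 6 (restock 36): 31 + 36 = 67
  Event 7 (sale 4): sell min(4,67)=4. stock: 67 - 4 = 63. total_sold = 26
  Event 8 (restock 5): 63 + 5 = 68
  Event 9 (sale 1): sell min(1,68)=1. stock: 68 - 1 = 67. total_sold = 27
  Event 10 (sale 12): sell min(12,67)=12. stock: 67 - 12 = 55. total_sold = 39
  Event 11 (sale 22): sell min(22,55)=22. stock: 55 - 22 = 33. total_sold = 61
  Event 12 (adjust +2): 33 + 2 = 35
  Event 13 (sale 6): sell min(6,35)=6. stock: 35 - 6 = 29. total_sold = 67
  Event 14 (sale 5): sell min(5,29)=5. stock: 29 - 5 = 24. total_sold = 72
  Event 15 (sale 11): sell min(11,24)=11. stock: 24 - 11 = 13. total_sold = 83
  Event 16 (restock 34): 13 + 34 = 47
Final: stock = 47, total_sold = 83

Stock never reaches 0.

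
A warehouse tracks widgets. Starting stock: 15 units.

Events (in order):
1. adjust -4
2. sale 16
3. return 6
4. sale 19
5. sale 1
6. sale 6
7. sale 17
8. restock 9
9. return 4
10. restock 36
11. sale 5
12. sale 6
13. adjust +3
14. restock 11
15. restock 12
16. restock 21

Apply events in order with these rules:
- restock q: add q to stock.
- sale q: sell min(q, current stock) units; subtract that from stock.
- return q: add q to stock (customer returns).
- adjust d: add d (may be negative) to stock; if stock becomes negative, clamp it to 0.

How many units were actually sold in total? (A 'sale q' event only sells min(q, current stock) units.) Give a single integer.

Processing events:
Start: stock = 15
  Event 1 (adjust -4): 15 + -4 = 11
  Event 2 (sale 16): sell min(16,11)=11. stock: 11 - 11 = 0. total_sold = 11
  Event 3 (return 6): 0 + 6 = 6
  Event 4 (sale 19): sell min(19,6)=6. stock: 6 - 6 = 0. total_sold = 17
  Event 5 (sale 1): sell min(1,0)=0. stock: 0 - 0 = 0. total_sold = 17
  Event 6 (sale 6): sell min(6,0)=0. stock: 0 - 0 = 0. total_sold = 17
  Event 7 (sale 17): sell min(17,0)=0. stock: 0 - 0 = 0. total_sold = 17
  Event 8 (restock 9): 0 + 9 = 9
  Event 9 (return 4): 9 + 4 = 13
  Event 10 (restock 36): 13 + 36 = 49
  Event 11 (sale 5): sell min(5,49)=5. stock: 49 - 5 = 44. total_sold = 22
  Event 12 (sale 6): sell min(6,44)=6. stock: 44 - 6 = 38. total_sold = 28
  Event 13 (adjust +3): 38 + 3 = 41
  Event 14 (restock 11): 41 + 11 = 52
  Event 15 (restock 12): 52 + 12 = 64
  Event 16 (restock 21): 64 + 21 = 85
Final: stock = 85, total_sold = 28

Answer: 28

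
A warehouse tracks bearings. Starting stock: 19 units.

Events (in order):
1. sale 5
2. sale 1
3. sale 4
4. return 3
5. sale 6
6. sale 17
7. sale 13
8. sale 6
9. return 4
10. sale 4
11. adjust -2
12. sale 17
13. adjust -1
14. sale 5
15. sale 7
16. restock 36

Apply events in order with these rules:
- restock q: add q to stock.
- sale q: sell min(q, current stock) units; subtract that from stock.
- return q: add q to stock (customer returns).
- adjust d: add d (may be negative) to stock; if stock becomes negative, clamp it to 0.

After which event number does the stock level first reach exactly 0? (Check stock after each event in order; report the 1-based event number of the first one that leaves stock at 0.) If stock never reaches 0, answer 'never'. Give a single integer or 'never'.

Processing events:
Start: stock = 19
  Event 1 (sale 5): sell min(5,19)=5. stock: 19 - 5 = 14. total_sold = 5
  Event 2 (sale 1): sell min(1,14)=1. stock: 14 - 1 = 13. total_sold = 6
  Event 3 (sale 4): sell min(4,13)=4. stock: 13 - 4 = 9. total_sold = 10
  Event 4 (return 3): 9 + 3 = 12
  Event 5 (sale 6): sell min(6,12)=6. stock: 12 - 6 = 6. total_sold = 16
  Event 6 (sale 17): sell min(17,6)=6. stock: 6 - 6 = 0. total_sold = 22
  Event 7 (sale 13): sell min(13,0)=0. stock: 0 - 0 = 0. total_sold = 22
  Event 8 (sale 6): sell min(6,0)=0. stock: 0 - 0 = 0. total_sold = 22
  Event 9 (return 4): 0 + 4 = 4
  Event 10 (sale 4): sell min(4,4)=4. stock: 4 - 4 = 0. total_sold = 26
  Event 11 (adjust -2): 0 + -2 = 0 (clamped to 0)
  Event 12 (sale 17): sell min(17,0)=0. stock: 0 - 0 = 0. total_sold = 26
  Event 13 (adjust -1): 0 + -1 = 0 (clamped to 0)
  Event 14 (sale 5): sell min(5,0)=0. stock: 0 - 0 = 0. total_sold = 26
  Event 15 (sale 7): sell min(7,0)=0. stock: 0 - 0 = 0. total_sold = 26
  Event 16 (restock 36): 0 + 36 = 36
Final: stock = 36, total_sold = 26

First zero at event 6.

Answer: 6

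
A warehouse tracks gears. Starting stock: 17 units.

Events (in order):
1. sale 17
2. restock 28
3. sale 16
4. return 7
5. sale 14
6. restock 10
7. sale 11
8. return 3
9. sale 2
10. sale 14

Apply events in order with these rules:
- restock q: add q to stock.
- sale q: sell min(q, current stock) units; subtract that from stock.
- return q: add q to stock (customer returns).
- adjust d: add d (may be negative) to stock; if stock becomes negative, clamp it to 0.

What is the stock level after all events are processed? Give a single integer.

Processing events:
Start: stock = 17
  Event 1 (sale 17): sell min(17,17)=17. stock: 17 - 17 = 0. total_sold = 17
  Event 2 (restock 28): 0 + 28 = 28
  Event 3 (sale 16): sell min(16,28)=16. stock: 28 - 16 = 12. total_sold = 33
  Event 4 (return 7): 12 + 7 = 19
  Event 5 (sale 14): sell min(14,19)=14. stock: 19 - 14 = 5. total_sold = 47
  Event 6 (restock 10): 5 + 10 = 15
  Event 7 (sale 11): sell min(11,15)=11. stock: 15 - 11 = 4. total_sold = 58
  Event 8 (return 3): 4 + 3 = 7
  Event 9 (sale 2): sell min(2,7)=2. stock: 7 - 2 = 5. total_sold = 60
  Event 10 (sale 14): sell min(14,5)=5. stock: 5 - 5 = 0. total_sold = 65
Final: stock = 0, total_sold = 65

Answer: 0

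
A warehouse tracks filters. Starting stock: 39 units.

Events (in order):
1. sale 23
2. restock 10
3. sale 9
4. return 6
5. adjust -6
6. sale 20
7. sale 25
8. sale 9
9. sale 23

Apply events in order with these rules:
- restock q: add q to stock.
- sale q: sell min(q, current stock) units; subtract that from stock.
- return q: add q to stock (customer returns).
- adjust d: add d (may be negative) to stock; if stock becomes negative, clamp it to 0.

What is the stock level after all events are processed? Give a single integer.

Processing events:
Start: stock = 39
  Event 1 (sale 23): sell min(23,39)=23. stock: 39 - 23 = 16. total_sold = 23
  Event 2 (restock 10): 16 + 10 = 26
  Event 3 (sale 9): sell min(9,26)=9. stock: 26 - 9 = 17. total_sold = 32
  Event 4 (return 6): 17 + 6 = 23
  Event 5 (adjust -6): 23 + -6 = 17
  Event 6 (sale 20): sell min(20,17)=17. stock: 17 - 17 = 0. total_sold = 49
  Event 7 (sale 25): sell min(25,0)=0. stock: 0 - 0 = 0. total_sold = 49
  Event 8 (sale 9): sell min(9,0)=0. stock: 0 - 0 = 0. total_sold = 49
  Event 9 (sale 23): sell min(23,0)=0. stock: 0 - 0 = 0. total_sold = 49
Final: stock = 0, total_sold = 49

Answer: 0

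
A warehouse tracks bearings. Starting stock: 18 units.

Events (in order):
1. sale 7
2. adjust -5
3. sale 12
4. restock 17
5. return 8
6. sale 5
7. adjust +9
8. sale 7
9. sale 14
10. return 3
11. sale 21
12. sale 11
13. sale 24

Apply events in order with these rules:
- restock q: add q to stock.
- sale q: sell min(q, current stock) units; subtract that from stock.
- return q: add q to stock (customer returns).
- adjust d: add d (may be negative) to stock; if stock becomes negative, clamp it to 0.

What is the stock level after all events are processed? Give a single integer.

Processing events:
Start: stock = 18
  Event 1 (sale 7): sell min(7,18)=7. stock: 18 - 7 = 11. total_sold = 7
  Event 2 (adjust -5): 11 + -5 = 6
  Event 3 (sale 12): sell min(12,6)=6. stock: 6 - 6 = 0. total_sold = 13
  Event 4 (restock 17): 0 + 17 = 17
  Event 5 (return 8): 17 + 8 = 25
  Event 6 (sale 5): sell min(5,25)=5. stock: 25 - 5 = 20. total_sold = 18
  Event 7 (adjust +9): 20 + 9 = 29
  Event 8 (sale 7): sell min(7,29)=7. stock: 29 - 7 = 22. total_sold = 25
  Event 9 (sale 14): sell min(14,22)=14. stock: 22 - 14 = 8. total_sold = 39
  Event 10 (return 3): 8 + 3 = 11
  Event 11 (sale 21): sell min(21,11)=11. stock: 11 - 11 = 0. total_sold = 50
  Event 12 (sale 11): sell min(11,0)=0. stock: 0 - 0 = 0. total_sold = 50
  Event 13 (sale 24): sell min(24,0)=0. stock: 0 - 0 = 0. total_sold = 50
Final: stock = 0, total_sold = 50

Answer: 0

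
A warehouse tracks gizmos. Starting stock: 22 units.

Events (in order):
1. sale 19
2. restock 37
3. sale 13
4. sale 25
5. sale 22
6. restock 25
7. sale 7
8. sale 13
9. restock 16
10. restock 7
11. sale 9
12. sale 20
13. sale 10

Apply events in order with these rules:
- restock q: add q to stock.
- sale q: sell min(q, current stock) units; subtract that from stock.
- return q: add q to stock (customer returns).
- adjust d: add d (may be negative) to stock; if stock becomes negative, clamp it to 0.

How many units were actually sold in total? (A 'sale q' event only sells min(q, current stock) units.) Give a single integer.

Answer: 107

Derivation:
Processing events:
Start: stock = 22
  Event 1 (sale 19): sell min(19,22)=19. stock: 22 - 19 = 3. total_sold = 19
  Event 2 (restock 37): 3 + 37 = 40
  Event 3 (sale 13): sell min(13,40)=13. stock: 40 - 13 = 27. total_sold = 32
  Event 4 (sale 25): sell min(25,27)=25. stock: 27 - 25 = 2. total_sold = 57
  Event 5 (sale 22): sell min(22,2)=2. stock: 2 - 2 = 0. total_sold = 59
  Event 6 (restock 25): 0 + 25 = 25
  Event 7 (sale 7): sell min(7,25)=7. stock: 25 - 7 = 18. total_sold = 66
  Event 8 (sale 13): sell min(13,18)=13. stock: 18 - 13 = 5. total_sold = 79
  Event 9 (restock 16): 5 + 16 = 21
  Event 10 (restock 7): 21 + 7 = 28
  Event 11 (sale 9): sell min(9,28)=9. stock: 28 - 9 = 19. total_sold = 88
  Event 12 (sale 20): sell min(20,19)=19. stock: 19 - 19 = 0. total_sold = 107
  Event 13 (sale 10): sell min(10,0)=0. stock: 0 - 0 = 0. total_sold = 107
Final: stock = 0, total_sold = 107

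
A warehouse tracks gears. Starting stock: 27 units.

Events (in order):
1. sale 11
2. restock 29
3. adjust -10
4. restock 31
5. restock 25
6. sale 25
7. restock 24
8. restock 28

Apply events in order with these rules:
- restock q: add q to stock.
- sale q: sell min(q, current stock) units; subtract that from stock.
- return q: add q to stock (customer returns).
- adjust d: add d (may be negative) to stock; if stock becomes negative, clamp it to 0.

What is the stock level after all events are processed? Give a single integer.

Answer: 118

Derivation:
Processing events:
Start: stock = 27
  Event 1 (sale 11): sell min(11,27)=11. stock: 27 - 11 = 16. total_sold = 11
  Event 2 (restock 29): 16 + 29 = 45
  Event 3 (adjust -10): 45 + -10 = 35
  Event 4 (restock 31): 35 + 31 = 66
  Event 5 (restock 25): 66 + 25 = 91
  Event 6 (sale 25): sell min(25,91)=25. stock: 91 - 25 = 66. total_sold = 36
  Event 7 (restock 24): 66 + 24 = 90
  Event 8 (restock 28): 90 + 28 = 118
Final: stock = 118, total_sold = 36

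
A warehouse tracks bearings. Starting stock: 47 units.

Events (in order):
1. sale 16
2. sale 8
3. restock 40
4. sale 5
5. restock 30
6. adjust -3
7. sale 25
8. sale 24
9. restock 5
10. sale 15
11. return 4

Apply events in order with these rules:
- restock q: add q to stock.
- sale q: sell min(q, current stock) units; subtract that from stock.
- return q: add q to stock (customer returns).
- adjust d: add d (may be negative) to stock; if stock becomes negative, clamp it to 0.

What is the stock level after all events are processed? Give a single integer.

Answer: 30

Derivation:
Processing events:
Start: stock = 47
  Event 1 (sale 16): sell min(16,47)=16. stock: 47 - 16 = 31. total_sold = 16
  Event 2 (sale 8): sell min(8,31)=8. stock: 31 - 8 = 23. total_sold = 24
  Event 3 (restock 40): 23 + 40 = 63
  Event 4 (sale 5): sell min(5,63)=5. stock: 63 - 5 = 58. total_sold = 29
  Event 5 (restock 30): 58 + 30 = 88
  Event 6 (adjust -3): 88 + -3 = 85
  Event 7 (sale 25): sell min(25,85)=25. stock: 85 - 25 = 60. total_sold = 54
  Event 8 (sale 24): sell min(24,60)=24. stock: 60 - 24 = 36. total_sold = 78
  Event 9 (restock 5): 36 + 5 = 41
  Event 10 (sale 15): sell min(15,41)=15. stock: 41 - 15 = 26. total_sold = 93
  Event 11 (return 4): 26 + 4 = 30
Final: stock = 30, total_sold = 93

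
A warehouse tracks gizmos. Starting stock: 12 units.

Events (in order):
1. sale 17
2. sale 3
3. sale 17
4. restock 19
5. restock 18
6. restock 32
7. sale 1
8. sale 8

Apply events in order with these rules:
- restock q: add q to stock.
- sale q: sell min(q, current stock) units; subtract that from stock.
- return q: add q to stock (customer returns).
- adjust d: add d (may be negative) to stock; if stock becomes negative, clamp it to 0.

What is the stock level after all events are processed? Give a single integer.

Processing events:
Start: stock = 12
  Event 1 (sale 17): sell min(17,12)=12. stock: 12 - 12 = 0. total_sold = 12
  Event 2 (sale 3): sell min(3,0)=0. stock: 0 - 0 = 0. total_sold = 12
  Event 3 (sale 17): sell min(17,0)=0. stock: 0 - 0 = 0. total_sold = 12
  Event 4 (restock 19): 0 + 19 = 19
  Event 5 (restock 18): 19 + 18 = 37
  Event 6 (restock 32): 37 + 32 = 69
  Event 7 (sale 1): sell min(1,69)=1. stock: 69 - 1 = 68. total_sold = 13
  Event 8 (sale 8): sell min(8,68)=8. stock: 68 - 8 = 60. total_sold = 21
Final: stock = 60, total_sold = 21

Answer: 60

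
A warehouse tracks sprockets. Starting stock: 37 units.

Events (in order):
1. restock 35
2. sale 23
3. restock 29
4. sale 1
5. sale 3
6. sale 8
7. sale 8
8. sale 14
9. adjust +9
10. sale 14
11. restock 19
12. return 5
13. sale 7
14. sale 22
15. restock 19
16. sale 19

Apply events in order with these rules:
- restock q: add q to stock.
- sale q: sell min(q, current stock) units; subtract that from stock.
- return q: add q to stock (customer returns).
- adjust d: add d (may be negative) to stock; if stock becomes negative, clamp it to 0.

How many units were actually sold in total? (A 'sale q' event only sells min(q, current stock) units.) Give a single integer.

Processing events:
Start: stock = 37
  Event 1 (restock 35): 37 + 35 = 72
  Event 2 (sale 23): sell min(23,72)=23. stock: 72 - 23 = 49. total_sold = 23
  Event 3 (restock 29): 49 + 29 = 78
  Event 4 (sale 1): sell min(1,78)=1. stock: 78 - 1 = 77. total_sold = 24
  Event 5 (sale 3): sell min(3,77)=3. stock: 77 - 3 = 74. total_sold = 27
  Event 6 (sale 8): sell min(8,74)=8. stock: 74 - 8 = 66. total_sold = 35
  Event 7 (sale 8): sell min(8,66)=8. stock: 66 - 8 = 58. total_sold = 43
  Event 8 (sale 14): sell min(14,58)=14. stock: 58 - 14 = 44. total_sold = 57
  Event 9 (adjust +9): 44 + 9 = 53
  Event 10 (sale 14): sell min(14,53)=14. stock: 53 - 14 = 39. total_sold = 71
  Event 11 (restock 19): 39 + 19 = 58
  Event 12 (return 5): 58 + 5 = 63
  Event 13 (sale 7): sell min(7,63)=7. stock: 63 - 7 = 56. total_sold = 78
  Event 14 (sale 22): sell min(22,56)=22. stock: 56 - 22 = 34. total_sold = 100
  Event 15 (restock 19): 34 + 19 = 53
  Event 16 (sale 19): sell min(19,53)=19. stock: 53 - 19 = 34. total_sold = 119
Final: stock = 34, total_sold = 119

Answer: 119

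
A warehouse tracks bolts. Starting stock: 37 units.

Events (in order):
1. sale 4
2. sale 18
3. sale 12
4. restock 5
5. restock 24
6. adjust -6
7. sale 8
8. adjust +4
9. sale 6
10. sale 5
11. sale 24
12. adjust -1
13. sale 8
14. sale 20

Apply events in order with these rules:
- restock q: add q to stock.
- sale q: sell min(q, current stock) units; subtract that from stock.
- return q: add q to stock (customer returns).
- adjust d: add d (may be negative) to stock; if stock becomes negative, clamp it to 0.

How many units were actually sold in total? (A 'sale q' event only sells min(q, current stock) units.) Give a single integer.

Answer: 64

Derivation:
Processing events:
Start: stock = 37
  Event 1 (sale 4): sell min(4,37)=4. stock: 37 - 4 = 33. total_sold = 4
  Event 2 (sale 18): sell min(18,33)=18. stock: 33 - 18 = 15. total_sold = 22
  Event 3 (sale 12): sell min(12,15)=12. stock: 15 - 12 = 3. total_sold = 34
  Event 4 (restock 5): 3 + 5 = 8
  Event 5 (restock 24): 8 + 24 = 32
  Event 6 (adjust -6): 32 + -6 = 26
  Event 7 (sale 8): sell min(8,26)=8. stock: 26 - 8 = 18. total_sold = 42
  Event 8 (adjust +4): 18 + 4 = 22
  Event 9 (sale 6): sell min(6,22)=6. stock: 22 - 6 = 16. total_sold = 48
  Event 10 (sale 5): sell min(5,16)=5. stock: 16 - 5 = 11. total_sold = 53
  Event 11 (sale 24): sell min(24,11)=11. stock: 11 - 11 = 0. total_sold = 64
  Event 12 (adjust -1): 0 + -1 = 0 (clamped to 0)
  Event 13 (sale 8): sell min(8,0)=0. stock: 0 - 0 = 0. total_sold = 64
  Event 14 (sale 20): sell min(20,0)=0. stock: 0 - 0 = 0. total_sold = 64
Final: stock = 0, total_sold = 64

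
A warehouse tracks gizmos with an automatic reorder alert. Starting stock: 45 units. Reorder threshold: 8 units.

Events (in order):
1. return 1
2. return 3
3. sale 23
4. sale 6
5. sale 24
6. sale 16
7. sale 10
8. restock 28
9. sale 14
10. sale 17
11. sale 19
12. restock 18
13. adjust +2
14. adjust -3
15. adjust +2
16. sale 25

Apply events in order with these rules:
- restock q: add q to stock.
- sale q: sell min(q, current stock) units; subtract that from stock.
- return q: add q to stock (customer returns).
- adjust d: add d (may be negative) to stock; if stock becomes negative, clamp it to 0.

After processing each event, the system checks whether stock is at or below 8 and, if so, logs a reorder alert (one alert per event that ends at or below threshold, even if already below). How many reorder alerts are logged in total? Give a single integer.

Processing events:
Start: stock = 45
  Event 1 (return 1): 45 + 1 = 46
  Event 2 (return 3): 46 + 3 = 49
  Event 3 (sale 23): sell min(23,49)=23. stock: 49 - 23 = 26. total_sold = 23
  Event 4 (sale 6): sell min(6,26)=6. stock: 26 - 6 = 20. total_sold = 29
  Event 5 (sale 24): sell min(24,20)=20. stock: 20 - 20 = 0. total_sold = 49
  Event 6 (sale 16): sell min(16,0)=0. stock: 0 - 0 = 0. total_sold = 49
  Event 7 (sale 10): sell min(10,0)=0. stock: 0 - 0 = 0. total_sold = 49
  Event 8 (restock 28): 0 + 28 = 28
  Event 9 (sale 14): sell min(14,28)=14. stock: 28 - 14 = 14. total_sold = 63
  Event 10 (sale 17): sell min(17,14)=14. stock: 14 - 14 = 0. total_sold = 77
  Event 11 (sale 19): sell min(19,0)=0. stock: 0 - 0 = 0. total_sold = 77
  Event 12 (restock 18): 0 + 18 = 18
  Event 13 (adjust +2): 18 + 2 = 20
  Event 14 (adjust -3): 20 + -3 = 17
  Event 15 (adjust +2): 17 + 2 = 19
  Event 16 (sale 25): sell min(25,19)=19. stock: 19 - 19 = 0. total_sold = 96
Final: stock = 0, total_sold = 96

Checking against threshold 8:
  After event 1: stock=46 > 8
  After event 2: stock=49 > 8
  After event 3: stock=26 > 8
  After event 4: stock=20 > 8
  After event 5: stock=0 <= 8 -> ALERT
  After event 6: stock=0 <= 8 -> ALERT
  After event 7: stock=0 <= 8 -> ALERT
  After event 8: stock=28 > 8
  After event 9: stock=14 > 8
  After event 10: stock=0 <= 8 -> ALERT
  After event 11: stock=0 <= 8 -> ALERT
  After event 12: stock=18 > 8
  After event 13: stock=20 > 8
  After event 14: stock=17 > 8
  After event 15: stock=19 > 8
  After event 16: stock=0 <= 8 -> ALERT
Alert events: [5, 6, 7, 10, 11, 16]. Count = 6

Answer: 6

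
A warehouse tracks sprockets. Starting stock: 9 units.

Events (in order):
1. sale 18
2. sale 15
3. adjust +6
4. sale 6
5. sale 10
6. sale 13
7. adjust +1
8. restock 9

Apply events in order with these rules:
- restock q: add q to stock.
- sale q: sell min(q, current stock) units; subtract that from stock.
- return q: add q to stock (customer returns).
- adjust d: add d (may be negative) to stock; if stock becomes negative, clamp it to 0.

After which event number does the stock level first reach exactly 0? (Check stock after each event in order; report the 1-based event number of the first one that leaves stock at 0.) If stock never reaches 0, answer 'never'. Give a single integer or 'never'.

Processing events:
Start: stock = 9
  Event 1 (sale 18): sell min(18,9)=9. stock: 9 - 9 = 0. total_sold = 9
  Event 2 (sale 15): sell min(15,0)=0. stock: 0 - 0 = 0. total_sold = 9
  Event 3 (adjust +6): 0 + 6 = 6
  Event 4 (sale 6): sell min(6,6)=6. stock: 6 - 6 = 0. total_sold = 15
  Event 5 (sale 10): sell min(10,0)=0. stock: 0 - 0 = 0. total_sold = 15
  Event 6 (sale 13): sell min(13,0)=0. stock: 0 - 0 = 0. total_sold = 15
  Event 7 (adjust +1): 0 + 1 = 1
  Event 8 (restock 9): 1 + 9 = 10
Final: stock = 10, total_sold = 15

First zero at event 1.

Answer: 1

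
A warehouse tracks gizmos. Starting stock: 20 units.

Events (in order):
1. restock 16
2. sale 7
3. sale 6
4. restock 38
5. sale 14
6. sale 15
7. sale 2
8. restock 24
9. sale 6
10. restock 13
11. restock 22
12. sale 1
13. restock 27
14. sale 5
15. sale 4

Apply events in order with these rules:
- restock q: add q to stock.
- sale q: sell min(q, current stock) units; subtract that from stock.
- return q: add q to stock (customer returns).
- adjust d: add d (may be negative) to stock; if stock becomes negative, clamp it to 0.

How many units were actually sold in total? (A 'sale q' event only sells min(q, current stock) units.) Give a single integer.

Answer: 60

Derivation:
Processing events:
Start: stock = 20
  Event 1 (restock 16): 20 + 16 = 36
  Event 2 (sale 7): sell min(7,36)=7. stock: 36 - 7 = 29. total_sold = 7
  Event 3 (sale 6): sell min(6,29)=6. stock: 29 - 6 = 23. total_sold = 13
  Event 4 (restock 38): 23 + 38 = 61
  Event 5 (sale 14): sell min(14,61)=14. stock: 61 - 14 = 47. total_sold = 27
  Event 6 (sale 15): sell min(15,47)=15. stock: 47 - 15 = 32. total_sold = 42
  Event 7 (sale 2): sell min(2,32)=2. stock: 32 - 2 = 30. total_sold = 44
  Event 8 (restock 24): 30 + 24 = 54
  Event 9 (sale 6): sell min(6,54)=6. stock: 54 - 6 = 48. total_sold = 50
  Event 10 (restock 13): 48 + 13 = 61
  Event 11 (restock 22): 61 + 22 = 83
  Event 12 (sale 1): sell min(1,83)=1. stock: 83 - 1 = 82. total_sold = 51
  Event 13 (restock 27): 82 + 27 = 109
  Event 14 (sale 5): sell min(5,109)=5. stock: 109 - 5 = 104. total_sold = 56
  Event 15 (sale 4): sell min(4,104)=4. stock: 104 - 4 = 100. total_sold = 60
Final: stock = 100, total_sold = 60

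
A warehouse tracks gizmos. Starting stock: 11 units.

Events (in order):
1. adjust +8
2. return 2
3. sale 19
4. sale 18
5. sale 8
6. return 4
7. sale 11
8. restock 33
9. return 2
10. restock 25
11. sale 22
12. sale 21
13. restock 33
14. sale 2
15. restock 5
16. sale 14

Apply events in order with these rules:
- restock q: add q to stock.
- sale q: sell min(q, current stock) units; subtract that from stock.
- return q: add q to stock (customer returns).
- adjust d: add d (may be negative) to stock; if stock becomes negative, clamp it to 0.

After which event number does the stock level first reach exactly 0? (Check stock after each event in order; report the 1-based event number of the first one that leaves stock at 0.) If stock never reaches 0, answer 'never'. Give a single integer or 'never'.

Processing events:
Start: stock = 11
  Event 1 (adjust +8): 11 + 8 = 19
  Event 2 (return 2): 19 + 2 = 21
  Event 3 (sale 19): sell min(19,21)=19. stock: 21 - 19 = 2. total_sold = 19
  Event 4 (sale 18): sell min(18,2)=2. stock: 2 - 2 = 0. total_sold = 21
  Event 5 (sale 8): sell min(8,0)=0. stock: 0 - 0 = 0. total_sold = 21
  Event 6 (return 4): 0 + 4 = 4
  Event 7 (sale 11): sell min(11,4)=4. stock: 4 - 4 = 0. total_sold = 25
  Event 8 (restock 33): 0 + 33 = 33
  Event 9 (return 2): 33 + 2 = 35
  Event 10 (restock 25): 35 + 25 = 60
  Event 11 (sale 22): sell min(22,60)=22. stock: 60 - 22 = 38. total_sold = 47
  Event 12 (sale 21): sell min(21,38)=21. stock: 38 - 21 = 17. total_sold = 68
  Event 13 (restock 33): 17 + 33 = 50
  Event 14 (sale 2): sell min(2,50)=2. stock: 50 - 2 = 48. total_sold = 70
  Event 15 (restock 5): 48 + 5 = 53
  Event 16 (sale 14): sell min(14,53)=14. stock: 53 - 14 = 39. total_sold = 84
Final: stock = 39, total_sold = 84

First zero at event 4.

Answer: 4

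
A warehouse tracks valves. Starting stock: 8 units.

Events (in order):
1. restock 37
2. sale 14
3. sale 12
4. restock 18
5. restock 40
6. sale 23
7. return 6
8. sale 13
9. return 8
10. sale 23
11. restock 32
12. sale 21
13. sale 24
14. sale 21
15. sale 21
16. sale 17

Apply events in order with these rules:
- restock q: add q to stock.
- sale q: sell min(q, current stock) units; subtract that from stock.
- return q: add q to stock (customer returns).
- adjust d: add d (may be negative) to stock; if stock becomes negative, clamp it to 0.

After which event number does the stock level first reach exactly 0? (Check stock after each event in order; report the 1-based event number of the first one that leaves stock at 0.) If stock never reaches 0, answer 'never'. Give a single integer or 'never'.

Processing events:
Start: stock = 8
  Event 1 (restock 37): 8 + 37 = 45
  Event 2 (sale 14): sell min(14,45)=14. stock: 45 - 14 = 31. total_sold = 14
  Event 3 (sale 12): sell min(12,31)=12. stock: 31 - 12 = 19. total_sold = 26
  Event 4 (restock 18): 19 + 18 = 37
  Event 5 (restock 40): 37 + 40 = 77
  Event 6 (sale 23): sell min(23,77)=23. stock: 77 - 23 = 54. total_sold = 49
  Event 7 (return 6): 54 + 6 = 60
  Event 8 (sale 13): sell min(13,60)=13. stock: 60 - 13 = 47. total_sold = 62
  Event 9 (return 8): 47 + 8 = 55
  Event 10 (sale 23): sell min(23,55)=23. stock: 55 - 23 = 32. total_sold = 85
  Event 11 (restock 32): 32 + 32 = 64
  Event 12 (sale 21): sell min(21,64)=21. stock: 64 - 21 = 43. total_sold = 106
  Event 13 (sale 24): sell min(24,43)=24. stock: 43 - 24 = 19. total_sold = 130
  Event 14 (sale 21): sell min(21,19)=19. stock: 19 - 19 = 0. total_sold = 149
  Event 15 (sale 21): sell min(21,0)=0. stock: 0 - 0 = 0. total_sold = 149
  Event 16 (sale 17): sell min(17,0)=0. stock: 0 - 0 = 0. total_sold = 149
Final: stock = 0, total_sold = 149

First zero at event 14.

Answer: 14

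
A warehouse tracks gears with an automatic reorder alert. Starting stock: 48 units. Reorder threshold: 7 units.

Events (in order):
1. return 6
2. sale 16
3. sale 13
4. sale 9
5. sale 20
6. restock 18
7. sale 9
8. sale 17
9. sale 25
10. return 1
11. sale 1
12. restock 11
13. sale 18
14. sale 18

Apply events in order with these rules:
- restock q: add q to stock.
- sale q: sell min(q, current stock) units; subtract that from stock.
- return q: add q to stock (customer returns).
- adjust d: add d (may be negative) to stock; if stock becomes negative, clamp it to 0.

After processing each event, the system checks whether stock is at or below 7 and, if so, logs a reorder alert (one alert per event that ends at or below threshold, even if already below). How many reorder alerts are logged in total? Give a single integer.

Processing events:
Start: stock = 48
  Event 1 (return 6): 48 + 6 = 54
  Event 2 (sale 16): sell min(16,54)=16. stock: 54 - 16 = 38. total_sold = 16
  Event 3 (sale 13): sell min(13,38)=13. stock: 38 - 13 = 25. total_sold = 29
  Event 4 (sale 9): sell min(9,25)=9. stock: 25 - 9 = 16. total_sold = 38
  Event 5 (sale 20): sell min(20,16)=16. stock: 16 - 16 = 0. total_sold = 54
  Event 6 (restock 18): 0 + 18 = 18
  Event 7 (sale 9): sell min(9,18)=9. stock: 18 - 9 = 9. total_sold = 63
  Event 8 (sale 17): sell min(17,9)=9. stock: 9 - 9 = 0. total_sold = 72
  Event 9 (sale 25): sell min(25,0)=0. stock: 0 - 0 = 0. total_sold = 72
  Event 10 (return 1): 0 + 1 = 1
  Event 11 (sale 1): sell min(1,1)=1. stock: 1 - 1 = 0. total_sold = 73
  Event 12 (restock 11): 0 + 11 = 11
  Event 13 (sale 18): sell min(18,11)=11. stock: 11 - 11 = 0. total_sold = 84
  Event 14 (sale 18): sell min(18,0)=0. stock: 0 - 0 = 0. total_sold = 84
Final: stock = 0, total_sold = 84

Checking against threshold 7:
  After event 1: stock=54 > 7
  After event 2: stock=38 > 7
  After event 3: stock=25 > 7
  After event 4: stock=16 > 7
  After event 5: stock=0 <= 7 -> ALERT
  After event 6: stock=18 > 7
  After event 7: stock=9 > 7
  After event 8: stock=0 <= 7 -> ALERT
  After event 9: stock=0 <= 7 -> ALERT
  After event 10: stock=1 <= 7 -> ALERT
  After event 11: stock=0 <= 7 -> ALERT
  After event 12: stock=11 > 7
  After event 13: stock=0 <= 7 -> ALERT
  After event 14: stock=0 <= 7 -> ALERT
Alert events: [5, 8, 9, 10, 11, 13, 14]. Count = 7

Answer: 7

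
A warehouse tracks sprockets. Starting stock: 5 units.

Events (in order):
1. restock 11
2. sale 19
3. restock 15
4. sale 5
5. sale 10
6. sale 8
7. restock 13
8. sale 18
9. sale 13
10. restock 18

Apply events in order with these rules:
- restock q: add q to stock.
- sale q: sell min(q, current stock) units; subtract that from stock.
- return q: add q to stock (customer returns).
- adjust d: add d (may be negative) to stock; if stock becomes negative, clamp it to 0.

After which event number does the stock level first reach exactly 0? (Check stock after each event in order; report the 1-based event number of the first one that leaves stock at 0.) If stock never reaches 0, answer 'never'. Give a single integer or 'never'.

Processing events:
Start: stock = 5
  Event 1 (restock 11): 5 + 11 = 16
  Event 2 (sale 19): sell min(19,16)=16. stock: 16 - 16 = 0. total_sold = 16
  Event 3 (restock 15): 0 + 15 = 15
  Event 4 (sale 5): sell min(5,15)=5. stock: 15 - 5 = 10. total_sold = 21
  Event 5 (sale 10): sell min(10,10)=10. stock: 10 - 10 = 0. total_sold = 31
  Event 6 (sale 8): sell min(8,0)=0. stock: 0 - 0 = 0. total_sold = 31
  Event 7 (restock 13): 0 + 13 = 13
  Event 8 (sale 18): sell min(18,13)=13. stock: 13 - 13 = 0. total_sold = 44
  Event 9 (sale 13): sell min(13,0)=0. stock: 0 - 0 = 0. total_sold = 44
  Event 10 (restock 18): 0 + 18 = 18
Final: stock = 18, total_sold = 44

First zero at event 2.

Answer: 2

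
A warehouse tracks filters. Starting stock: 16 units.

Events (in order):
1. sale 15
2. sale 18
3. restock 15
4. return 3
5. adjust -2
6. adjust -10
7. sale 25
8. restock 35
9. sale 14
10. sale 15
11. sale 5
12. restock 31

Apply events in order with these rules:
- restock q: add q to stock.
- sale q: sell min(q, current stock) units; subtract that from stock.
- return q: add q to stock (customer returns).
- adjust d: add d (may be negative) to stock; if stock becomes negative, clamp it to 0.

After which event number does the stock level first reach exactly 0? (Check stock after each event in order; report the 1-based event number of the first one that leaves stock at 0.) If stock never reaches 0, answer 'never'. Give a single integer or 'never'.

Answer: 2

Derivation:
Processing events:
Start: stock = 16
  Event 1 (sale 15): sell min(15,16)=15. stock: 16 - 15 = 1. total_sold = 15
  Event 2 (sale 18): sell min(18,1)=1. stock: 1 - 1 = 0. total_sold = 16
  Event 3 (restock 15): 0 + 15 = 15
  Event 4 (return 3): 15 + 3 = 18
  Event 5 (adjust -2): 18 + -2 = 16
  Event 6 (adjust -10): 16 + -10 = 6
  Event 7 (sale 25): sell min(25,6)=6. stock: 6 - 6 = 0. total_sold = 22
  Event 8 (restock 35): 0 + 35 = 35
  Event 9 (sale 14): sell min(14,35)=14. stock: 35 - 14 = 21. total_sold = 36
  Event 10 (sale 15): sell min(15,21)=15. stock: 21 - 15 = 6. total_sold = 51
  Event 11 (sale 5): sell min(5,6)=5. stock: 6 - 5 = 1. total_sold = 56
  Event 12 (restock 31): 1 + 31 = 32
Final: stock = 32, total_sold = 56

First zero at event 2.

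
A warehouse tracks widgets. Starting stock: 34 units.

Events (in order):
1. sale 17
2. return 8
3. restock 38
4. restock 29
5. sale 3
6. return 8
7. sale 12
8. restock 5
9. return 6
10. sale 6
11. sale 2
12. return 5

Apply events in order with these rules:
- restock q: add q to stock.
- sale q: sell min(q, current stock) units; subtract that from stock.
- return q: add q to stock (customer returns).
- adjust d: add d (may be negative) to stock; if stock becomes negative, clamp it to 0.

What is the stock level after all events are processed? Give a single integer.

Processing events:
Start: stock = 34
  Event 1 (sale 17): sell min(17,34)=17. stock: 34 - 17 = 17. total_sold = 17
  Event 2 (return 8): 17 + 8 = 25
  Event 3 (restock 38): 25 + 38 = 63
  Event 4 (restock 29): 63 + 29 = 92
  Event 5 (sale 3): sell min(3,92)=3. stock: 92 - 3 = 89. total_sold = 20
  Event 6 (return 8): 89 + 8 = 97
  Event 7 (sale 12): sell min(12,97)=12. stock: 97 - 12 = 85. total_sold = 32
  Event 8 (restock 5): 85 + 5 = 90
  Event 9 (return 6): 90 + 6 = 96
  Event 10 (sale 6): sell min(6,96)=6. stock: 96 - 6 = 90. total_sold = 38
  Event 11 (sale 2): sell min(2,90)=2. stock: 90 - 2 = 88. total_sold = 40
  Event 12 (return 5): 88 + 5 = 93
Final: stock = 93, total_sold = 40

Answer: 93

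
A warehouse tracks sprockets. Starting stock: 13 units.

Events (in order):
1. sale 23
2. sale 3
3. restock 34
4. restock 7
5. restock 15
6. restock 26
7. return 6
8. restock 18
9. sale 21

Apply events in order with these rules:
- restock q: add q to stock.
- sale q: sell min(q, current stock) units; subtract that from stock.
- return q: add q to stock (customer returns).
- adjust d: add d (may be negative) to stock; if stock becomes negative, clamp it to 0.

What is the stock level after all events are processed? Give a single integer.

Processing events:
Start: stock = 13
  Event 1 (sale 23): sell min(23,13)=13. stock: 13 - 13 = 0. total_sold = 13
  Event 2 (sale 3): sell min(3,0)=0. stock: 0 - 0 = 0. total_sold = 13
  Event 3 (restock 34): 0 + 34 = 34
  Event 4 (restock 7): 34 + 7 = 41
  Event 5 (restock 15): 41 + 15 = 56
  Event 6 (restock 26): 56 + 26 = 82
  Event 7 (return 6): 82 + 6 = 88
  Event 8 (restock 18): 88 + 18 = 106
  Event 9 (sale 21): sell min(21,106)=21. stock: 106 - 21 = 85. total_sold = 34
Final: stock = 85, total_sold = 34

Answer: 85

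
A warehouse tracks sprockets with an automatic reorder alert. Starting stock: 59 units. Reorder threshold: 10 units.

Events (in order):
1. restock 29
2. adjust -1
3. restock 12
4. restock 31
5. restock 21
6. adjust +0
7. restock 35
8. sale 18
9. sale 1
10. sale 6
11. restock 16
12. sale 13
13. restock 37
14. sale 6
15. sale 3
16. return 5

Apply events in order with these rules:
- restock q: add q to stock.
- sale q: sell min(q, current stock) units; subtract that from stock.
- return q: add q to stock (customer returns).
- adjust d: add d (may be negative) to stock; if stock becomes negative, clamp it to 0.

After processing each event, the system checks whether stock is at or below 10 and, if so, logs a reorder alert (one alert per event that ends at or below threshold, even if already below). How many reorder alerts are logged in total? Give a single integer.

Answer: 0

Derivation:
Processing events:
Start: stock = 59
  Event 1 (restock 29): 59 + 29 = 88
  Event 2 (adjust -1): 88 + -1 = 87
  Event 3 (restock 12): 87 + 12 = 99
  Event 4 (restock 31): 99 + 31 = 130
  Event 5 (restock 21): 130 + 21 = 151
  Event 6 (adjust +0): 151 + 0 = 151
  Event 7 (restock 35): 151 + 35 = 186
  Event 8 (sale 18): sell min(18,186)=18. stock: 186 - 18 = 168. total_sold = 18
  Event 9 (sale 1): sell min(1,168)=1. stock: 168 - 1 = 167. total_sold = 19
  Event 10 (sale 6): sell min(6,167)=6. stock: 167 - 6 = 161. total_sold = 25
  Event 11 (restock 16): 161 + 16 = 177
  Event 12 (sale 13): sell min(13,177)=13. stock: 177 - 13 = 164. total_sold = 38
  Event 13 (restock 37): 164 + 37 = 201
  Event 14 (sale 6): sell min(6,201)=6. stock: 201 - 6 = 195. total_sold = 44
  Event 15 (sale 3): sell min(3,195)=3. stock: 195 - 3 = 192. total_sold = 47
  Event 16 (return 5): 192 + 5 = 197
Final: stock = 197, total_sold = 47

Checking against threshold 10:
  After event 1: stock=88 > 10
  After event 2: stock=87 > 10
  After event 3: stock=99 > 10
  After event 4: stock=130 > 10
  After event 5: stock=151 > 10
  After event 6: stock=151 > 10
  After event 7: stock=186 > 10
  After event 8: stock=168 > 10
  After event 9: stock=167 > 10
  After event 10: stock=161 > 10
  After event 11: stock=177 > 10
  After event 12: stock=164 > 10
  After event 13: stock=201 > 10
  After event 14: stock=195 > 10
  After event 15: stock=192 > 10
  After event 16: stock=197 > 10
Alert events: []. Count = 0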